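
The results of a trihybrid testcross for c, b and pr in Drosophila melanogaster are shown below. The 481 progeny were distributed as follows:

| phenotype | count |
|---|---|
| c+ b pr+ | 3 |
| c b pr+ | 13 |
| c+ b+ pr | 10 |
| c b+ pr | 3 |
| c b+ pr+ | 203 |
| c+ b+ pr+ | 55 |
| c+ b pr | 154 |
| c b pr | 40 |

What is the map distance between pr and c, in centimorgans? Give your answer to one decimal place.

The two most frequent reciprocal classes, c b+ pr+ and c+ b pr, are the parental types, so the F1 was c b+ pr+ / c+ b pr.
The two rarest classes, c b+ pr and c+ b pr+, are the double crossovers. Comparing them with the parentals, only the pr allele has switched, so pr is the middle locus and the order is c – pr – b.
Crossovers in the c–pr interval produce the single-crossover classes c+ b+ pr+ and c b pr (55 + 40 = 95) plus the double crossovers (6).
RF(c–pr) = (95 + 6) / 481 = 101/481 = 0.2100 → 21.0 centimorgans.

21.0 centimorgans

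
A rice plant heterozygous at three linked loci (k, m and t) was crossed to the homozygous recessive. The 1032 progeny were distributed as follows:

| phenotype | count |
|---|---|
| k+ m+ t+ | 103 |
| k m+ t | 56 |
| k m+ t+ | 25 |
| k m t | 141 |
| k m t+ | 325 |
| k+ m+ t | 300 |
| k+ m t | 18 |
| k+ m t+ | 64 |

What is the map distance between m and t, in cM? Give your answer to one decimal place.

The two most frequent reciprocal classes, k m t+ and k+ m+ t, are the parental types, so the F1 was k m t+ / k+ m+ t.
The two rarest classes, k m+ t+ and k+ m t, are the double crossovers. Comparing them with the parentals, only the m allele has switched, so m is the middle locus and the order is t – m – k.
Crossovers in the t–m interval produce the single-crossover classes k m t and k+ m+ t+ (141 + 103 = 244) plus the double crossovers (43).
RF(t–m) = (244 + 43) / 1032 = 287/1032 = 0.2781 → 27.8 cM.

27.8 cM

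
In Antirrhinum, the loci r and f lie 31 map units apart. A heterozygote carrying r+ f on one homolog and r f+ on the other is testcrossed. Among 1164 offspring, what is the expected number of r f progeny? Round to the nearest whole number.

180

A map distance of 31 map units corresponds to a recombination frequency of 0.310.
The F1 is r+ f / r f+, so r f is a recombinant gamete class with expected frequency r/2 = 0.310/2 = 0.1550.
Expected number = 0.1550 × 1164 = 180.42 ≈ 180.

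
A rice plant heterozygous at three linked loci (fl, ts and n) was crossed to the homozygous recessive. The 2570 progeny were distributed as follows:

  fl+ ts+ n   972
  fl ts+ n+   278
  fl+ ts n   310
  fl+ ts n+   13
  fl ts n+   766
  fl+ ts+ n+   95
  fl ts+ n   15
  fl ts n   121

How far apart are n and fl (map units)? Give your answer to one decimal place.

9.5 map units

The two most frequent reciprocal classes, fl ts n+ and fl+ ts+ n, are the parental types, so the F1 was fl ts n+ / fl+ ts+ n.
The two rarest classes, fl+ ts n+ and fl ts+ n, are the double crossovers. Comparing them with the parentals, only the fl allele has switched, so fl is the middle locus and the order is ts – fl – n.
Crossovers in the fl–n interval produce the single-crossover classes fl ts n and fl+ ts+ n+ (121 + 95 = 216) plus the double crossovers (28).
RF(fl–n) = (216 + 28) / 2570 = 244/2570 = 0.0949 → 9.5 map units.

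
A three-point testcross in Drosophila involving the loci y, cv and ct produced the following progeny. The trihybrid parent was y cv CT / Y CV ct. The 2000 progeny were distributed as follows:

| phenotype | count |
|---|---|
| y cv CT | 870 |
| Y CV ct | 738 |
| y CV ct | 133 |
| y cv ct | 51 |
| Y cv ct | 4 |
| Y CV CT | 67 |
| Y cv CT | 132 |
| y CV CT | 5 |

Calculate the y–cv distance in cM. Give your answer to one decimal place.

13.7 cM

The two rarest classes, y CV CT and Y cv ct, are the double crossovers. Comparing them with the parentals, only the cv allele has switched, so cv is the middle locus and the order is ct – cv – y.
Crossovers in the cv–y interval produce the single-crossover classes Y cv CT and y CV ct (132 + 133 = 265) plus the double crossovers (9).
RF(cv–y) = (265 + 9) / 2000 = 274/2000 = 0.1370 → 13.7 cM.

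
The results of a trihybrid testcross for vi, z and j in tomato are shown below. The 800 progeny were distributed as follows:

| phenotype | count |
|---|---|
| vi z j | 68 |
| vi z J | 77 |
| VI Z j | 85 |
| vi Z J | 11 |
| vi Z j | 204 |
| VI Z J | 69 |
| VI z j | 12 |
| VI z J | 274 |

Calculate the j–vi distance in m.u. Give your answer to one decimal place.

The two most frequent reciprocal classes, VI z J and vi Z j, are the parental types, so the F1 was VI z J / vi Z j.
The two rarest classes, VI z j and vi Z J, are the double crossovers. Comparing them with the parentals, only the j allele has switched, so j is the middle locus and the order is vi – j – z.
Crossovers in the vi–j interval produce the single-crossover classes vi z J and VI Z j (77 + 85 = 162) plus the double crossovers (23).
RF(vi–j) = (162 + 23) / 800 = 185/800 = 0.2313 → 23.1 m.u.

23.1 m.u.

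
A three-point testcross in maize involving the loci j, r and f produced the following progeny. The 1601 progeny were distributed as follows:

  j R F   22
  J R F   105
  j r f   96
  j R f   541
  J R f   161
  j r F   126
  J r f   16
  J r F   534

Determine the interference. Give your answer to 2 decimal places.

0.22

The two most frequent reciprocal classes, j R f and J r F, are the parental types, so the F1 was j R f / J r F.
The two rarest classes, j R F and J r f, are the double crossovers. Comparing them with the parentals, only the f allele has switched, so f is the middle locus and the order is r – f – j.
r–f: (201 + 38)/1601 = 0.1493; f–j: (287 + 38)/1601 = 0.2030.
Expected DCO frequency = 0.1493 × 0.2030 ≈ 0.03031; observed = 38/1601 ≈ 0.02374.
Coefficient of coincidence = 0.02374/0.03031 ≈ 0.78; interference = 1 − 0.78 = 0.22.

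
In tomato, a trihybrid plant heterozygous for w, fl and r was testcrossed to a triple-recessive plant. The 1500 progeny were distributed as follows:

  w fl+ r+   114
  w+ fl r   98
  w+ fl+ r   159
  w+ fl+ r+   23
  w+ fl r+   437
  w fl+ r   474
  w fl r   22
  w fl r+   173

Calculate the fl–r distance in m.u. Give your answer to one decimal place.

The two most frequent reciprocal classes, w+ fl r+ and w fl+ r, are the parental types, so the F1 was w+ fl r+ / w fl+ r.
The two rarest classes, w+ fl+ r+ and w fl r, are the double crossovers. Comparing them with the parentals, only the fl allele has switched, so fl is the middle locus and the order is r – fl – w.
Crossovers in the r–fl interval produce the single-crossover classes w+ fl r and w fl+ r+ (98 + 114 = 212) plus the double crossovers (45).
RF(r–fl) = (212 + 45) / 1500 = 257/1500 = 0.1713 → 17.1 m.u.

17.1 m.u.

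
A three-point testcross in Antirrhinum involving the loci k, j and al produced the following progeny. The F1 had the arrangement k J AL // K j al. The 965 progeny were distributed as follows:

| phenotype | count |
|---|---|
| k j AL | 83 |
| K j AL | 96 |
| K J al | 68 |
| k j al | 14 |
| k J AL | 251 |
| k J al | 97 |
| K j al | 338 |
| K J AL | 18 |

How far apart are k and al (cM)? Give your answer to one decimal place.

23.3 cM

The two rarest classes, K J AL and k j al, are the double crossovers. Comparing them with the parentals, only the k allele has switched, so k is the middle locus and the order is al – k – j.
Crossovers in the al–k interval produce the single-crossover classes k J al and K j AL (97 + 96 = 193) plus the double crossovers (32).
RF(al–k) = (193 + 32) / 965 = 225/965 = 0.2332 → 23.3 cM.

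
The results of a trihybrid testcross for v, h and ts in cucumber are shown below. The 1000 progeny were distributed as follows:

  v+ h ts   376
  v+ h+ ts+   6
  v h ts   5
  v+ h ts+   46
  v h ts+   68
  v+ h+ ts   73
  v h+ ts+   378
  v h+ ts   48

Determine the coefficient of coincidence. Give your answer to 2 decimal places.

0.69

The two most frequent reciprocal classes, v h+ ts+ and v+ h ts, are the parental types, so the F1 was v h+ ts+ / v+ h ts.
The two rarest classes, v+ h+ ts+ and v h ts, are the double crossovers. Comparing them with the parentals, only the v allele has switched, so v is the middle locus and the order is h – v – ts.
h–v: (141 + 11)/1000 = 0.1520; v–ts: (94 + 11)/1000 = 0.1050.
Expected DCO frequency = 0.1520 × 0.1050 ≈ 0.01596; observed = 11/1000 ≈ 0.01100.
Coefficient of coincidence = 0.01100/0.01596 ≈ 0.69.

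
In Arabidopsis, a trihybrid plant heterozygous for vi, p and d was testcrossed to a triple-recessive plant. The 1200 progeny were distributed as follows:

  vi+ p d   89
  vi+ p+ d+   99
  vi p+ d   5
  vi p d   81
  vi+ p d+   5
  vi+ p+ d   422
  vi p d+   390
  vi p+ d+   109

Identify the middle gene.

The two most frequent reciprocal classes, vi+ p+ d and vi p d+, are the parental types, so the F1 was vi+ p+ d / vi p d+.
The two rarest classes, vi p+ d and vi+ p d+, are the double crossovers. Comparing them with the parentals, only the vi allele has switched, so vi is the middle locus and the order is d – vi – p.

vi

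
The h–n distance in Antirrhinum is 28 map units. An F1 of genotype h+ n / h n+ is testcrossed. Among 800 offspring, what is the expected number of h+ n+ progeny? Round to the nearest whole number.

A map distance of 28 map units corresponds to a recombination frequency of 0.280.
The F1 is h+ n / h n+, so h+ n+ is a recombinant gamete class with expected frequency r/2 = 0.280/2 = 0.1400.
Expected number = 0.1400 × 800 = 112.00 ≈ 112.

112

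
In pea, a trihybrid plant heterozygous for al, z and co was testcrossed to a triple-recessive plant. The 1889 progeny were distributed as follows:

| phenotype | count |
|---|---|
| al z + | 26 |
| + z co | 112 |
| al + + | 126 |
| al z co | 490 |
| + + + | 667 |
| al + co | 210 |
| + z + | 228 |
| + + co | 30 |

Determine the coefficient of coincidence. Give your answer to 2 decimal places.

0.73

The two most frequent reciprocal classes, al z co and + + +, are the parental types, so the F1 was al z co / + + +.
The two rarest classes, al z + and + + co, are the double crossovers. Comparing them with the parentals, only the co allele has switched, so co is the middle locus and the order is z – co – al.
z–co: (438 + 56)/1889 = 0.2615; co–al: (238 + 56)/1889 = 0.1556.
Expected DCO frequency = 0.2615 × 0.1556 ≈ 0.04069; observed = 56/1889 ≈ 0.02965.
Coefficient of coincidence = 0.02965/0.04069 ≈ 0.73.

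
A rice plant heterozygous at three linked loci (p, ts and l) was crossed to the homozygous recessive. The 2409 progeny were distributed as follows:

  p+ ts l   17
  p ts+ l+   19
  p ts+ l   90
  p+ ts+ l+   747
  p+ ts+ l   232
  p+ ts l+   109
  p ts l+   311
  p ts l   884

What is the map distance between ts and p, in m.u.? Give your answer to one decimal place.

The two most frequent reciprocal classes, p ts l and p+ ts+ l+, are the parental types, so the F1 was p ts l / p+ ts+ l+.
The two rarest classes, p+ ts l and p ts+ l+, are the double crossovers. Comparing them with the parentals, only the p allele has switched, so p is the middle locus and the order is ts – p – l.
Crossovers in the ts–p interval produce the single-crossover classes p ts+ l and p+ ts l+ (90 + 109 = 199) plus the double crossovers (36).
RF(ts–p) = (199 + 36) / 2409 = 235/2409 = 0.0976 → 9.8 m.u.

9.8 m.u.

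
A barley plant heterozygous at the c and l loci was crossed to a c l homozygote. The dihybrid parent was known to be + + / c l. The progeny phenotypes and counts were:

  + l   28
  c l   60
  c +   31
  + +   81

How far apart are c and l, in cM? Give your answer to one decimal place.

29.5 cM

The recombinant classes are + l and c +: 28 + 31 = 59.
Recombination frequency = 59/200 = 0.2950 ≈ 29.5%, i.e. 29.5 cM.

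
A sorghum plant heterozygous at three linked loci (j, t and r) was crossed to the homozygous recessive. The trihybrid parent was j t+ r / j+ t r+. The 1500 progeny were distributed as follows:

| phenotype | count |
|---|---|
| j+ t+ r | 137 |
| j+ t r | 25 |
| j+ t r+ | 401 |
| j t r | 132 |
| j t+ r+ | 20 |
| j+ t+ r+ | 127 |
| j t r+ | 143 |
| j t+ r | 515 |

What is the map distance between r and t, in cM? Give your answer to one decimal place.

The two rarest classes, j t+ r+ and j+ t r, are the double crossovers. Comparing them with the parentals, only the r allele has switched, so r is the middle locus and the order is t – r – j.
Crossovers in the t–r interval produce the single-crossover classes j t r and j+ t+ r+ (132 + 127 = 259) plus the double crossovers (45).
RF(t–r) = (259 + 45) / 1500 = 304/1500 = 0.2027 → 20.3 cM.

20.3 cM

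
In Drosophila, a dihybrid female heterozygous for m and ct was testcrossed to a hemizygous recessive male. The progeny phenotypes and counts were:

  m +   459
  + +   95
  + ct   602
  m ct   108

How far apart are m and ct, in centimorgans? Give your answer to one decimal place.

The two most frequent classes, + ct (602) and m + (459), are the parental types, so the F1 was + ct / m +.
The recombinant classes are + + and m ct: 95 + 108 = 203.
Recombination frequency = 203/1264 = 0.1606 ≈ 16.1%, i.e. 16.1 centimorgans.

16.1 centimorgans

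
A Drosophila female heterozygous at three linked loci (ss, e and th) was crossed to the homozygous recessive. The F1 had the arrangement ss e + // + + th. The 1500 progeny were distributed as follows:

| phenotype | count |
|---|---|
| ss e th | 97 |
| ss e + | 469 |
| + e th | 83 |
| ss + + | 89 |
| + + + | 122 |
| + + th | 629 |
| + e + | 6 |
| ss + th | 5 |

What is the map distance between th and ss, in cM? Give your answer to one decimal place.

The two rarest classes, + e + and ss + th, are the double crossovers. Comparing them with the parentals, only the ss allele has switched, so ss is the middle locus and the order is th – ss – e.
Crossovers in the th–ss interval produce the single-crossover classes ss e th and + + + (97 + 122 = 219) plus the double crossovers (11).
RF(th–ss) = (219 + 11) / 1500 = 230/1500 = 0.1533 → 15.3 cM.

15.3 cM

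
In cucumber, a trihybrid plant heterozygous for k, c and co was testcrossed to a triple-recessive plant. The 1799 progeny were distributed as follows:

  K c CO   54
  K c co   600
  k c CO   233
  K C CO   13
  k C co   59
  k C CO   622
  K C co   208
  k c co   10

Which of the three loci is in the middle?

k

The two most frequent reciprocal classes, K c co and k C CO, are the parental types, so the F1 was K c co / k C CO.
The two rarest classes, k c co and K C CO, are the double crossovers. Comparing them with the parentals, only the k allele has switched, so k is the middle locus and the order is c – k – co.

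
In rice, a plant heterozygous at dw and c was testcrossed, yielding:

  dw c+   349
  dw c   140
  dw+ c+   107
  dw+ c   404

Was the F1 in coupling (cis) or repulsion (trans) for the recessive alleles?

The two most frequent classes are dw+ c (404) and dw c+ (349); these are the parental (non-recombinant) types.
So the F1 carried dw+ c on one chromosome and dw c+ on the other — the recessive alleles are on opposite chromosomes (trans / repulsion).

trans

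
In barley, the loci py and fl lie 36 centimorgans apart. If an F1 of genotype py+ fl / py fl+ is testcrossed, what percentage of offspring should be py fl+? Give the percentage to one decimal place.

32.0%

A map distance of 36 centimorgans corresponds to a recombination frequency of 0.360.
The F1 is py+ fl / py fl+, so py fl+ is a parental gamete class with expected frequency (1 − r)/2 = 0.640/2 = 0.3200.
That is 0.3200 = 32.0% of the progeny.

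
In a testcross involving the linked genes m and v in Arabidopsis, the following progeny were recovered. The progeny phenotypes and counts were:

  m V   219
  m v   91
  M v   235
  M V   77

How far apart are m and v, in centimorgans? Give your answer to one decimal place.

The two most frequent classes, M v (235) and m V (219), are the parental types, so the F1 was M v / m V.
The recombinant classes are M V and m v: 77 + 91 = 168.
Recombination frequency = 168/622 = 0.2701 ≈ 27.0%, i.e. 27.0 centimorgans.

27.0 centimorgans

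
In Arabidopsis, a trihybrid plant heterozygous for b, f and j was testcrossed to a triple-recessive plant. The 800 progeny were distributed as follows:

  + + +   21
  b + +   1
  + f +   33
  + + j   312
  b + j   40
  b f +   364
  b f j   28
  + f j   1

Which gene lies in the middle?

The two most frequent reciprocal classes, b f + and + + j, are the parental types, so the F1 was b f + / + + j.
The two rarest classes, b + + and + f j, are the double crossovers. Comparing them with the parentals, only the f allele has switched, so f is the middle locus and the order is b – f – j.

f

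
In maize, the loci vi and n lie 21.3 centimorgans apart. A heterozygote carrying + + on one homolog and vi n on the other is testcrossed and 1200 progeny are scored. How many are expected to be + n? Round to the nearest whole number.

A map distance of 21.3 centimorgans corresponds to a recombination frequency of 0.213.
The F1 is + + / vi n, so + n is a recombinant gamete class with expected frequency r/2 = 0.213/2 = 0.1065.
Expected number = 0.1065 × 1200 = 127.80 ≈ 128.

128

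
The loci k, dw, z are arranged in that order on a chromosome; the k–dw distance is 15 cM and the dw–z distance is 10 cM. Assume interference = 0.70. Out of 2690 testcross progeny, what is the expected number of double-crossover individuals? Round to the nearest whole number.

Map distances give recombination frequencies of 0.150 and 0.100 for the two intervals.
With interference 0.70 (so coincidence = 0.30), expected double-crossover frequency = 0.150 × 0.100 × 0.30 = 0.00450.
Expected number = 0.00450 × 2690 = 12.11 ≈ 12.

12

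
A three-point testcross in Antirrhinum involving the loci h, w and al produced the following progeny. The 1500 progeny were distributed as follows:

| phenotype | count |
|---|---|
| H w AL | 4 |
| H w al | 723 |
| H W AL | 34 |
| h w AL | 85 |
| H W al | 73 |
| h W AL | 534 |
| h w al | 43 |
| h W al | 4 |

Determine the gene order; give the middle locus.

The two most frequent reciprocal classes, h W AL and H w al, are the parental types, so the F1 was h W AL / H w al.
The two rarest classes, h W al and H w AL, are the double crossovers. Comparing them with the parentals, only the al allele has switched, so al is the middle locus and the order is w – al – h.

al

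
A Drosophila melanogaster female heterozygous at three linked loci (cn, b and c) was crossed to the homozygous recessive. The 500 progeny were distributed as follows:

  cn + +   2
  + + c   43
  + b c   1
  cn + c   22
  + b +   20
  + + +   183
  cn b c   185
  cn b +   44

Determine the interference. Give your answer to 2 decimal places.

0.63

The two most frequent reciprocal classes, cn b c and + + +, are the parental types, so the F1 was cn b c / + + +.
The two rarest classes, + b c and cn + +, are the double crossovers. Comparing them with the parentals, only the cn allele has switched, so cn is the middle locus and the order is b – cn – c.
b–cn: (42 + 3)/500 = 0.0900; cn–c: (87 + 3)/500 = 0.1800.
Expected DCO frequency = 0.0900 × 0.1800 ≈ 0.01620; observed = 3/500 ≈ 0.00600.
Coefficient of coincidence = 0.00600/0.01620 ≈ 0.37; interference = 1 − 0.37 = 0.63.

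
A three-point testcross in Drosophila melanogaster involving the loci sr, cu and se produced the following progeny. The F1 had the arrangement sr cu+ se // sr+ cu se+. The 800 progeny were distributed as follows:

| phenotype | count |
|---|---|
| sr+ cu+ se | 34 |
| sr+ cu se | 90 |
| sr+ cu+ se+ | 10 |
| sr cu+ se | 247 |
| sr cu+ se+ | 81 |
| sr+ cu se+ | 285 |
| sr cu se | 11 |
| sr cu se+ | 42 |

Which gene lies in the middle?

cu

The two rarest classes, sr cu se and sr+ cu+ se+, are the double crossovers. Comparing them with the parentals, only the cu allele has switched, so cu is the middle locus and the order is se – cu – sr.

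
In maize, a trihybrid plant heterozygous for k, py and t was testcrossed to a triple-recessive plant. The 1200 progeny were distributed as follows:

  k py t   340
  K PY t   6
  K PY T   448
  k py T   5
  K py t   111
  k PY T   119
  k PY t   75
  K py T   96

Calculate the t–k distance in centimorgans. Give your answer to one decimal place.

The two most frequent reciprocal classes, K PY T and k py t, are the parental types, so the F1 was K PY T / k py t.
The two rarest classes, K PY t and k py T, are the double crossovers. Comparing them with the parentals, only the t allele has switched, so t is the middle locus and the order is py – t – k.
Crossovers in the t–k interval produce the single-crossover classes k PY T and K py t (119 + 111 = 230) plus the double crossovers (11).
RF(t–k) = (230 + 11) / 1200 = 241/1200 = 0.2008 → 20.1 centimorgans.

20.1 centimorgans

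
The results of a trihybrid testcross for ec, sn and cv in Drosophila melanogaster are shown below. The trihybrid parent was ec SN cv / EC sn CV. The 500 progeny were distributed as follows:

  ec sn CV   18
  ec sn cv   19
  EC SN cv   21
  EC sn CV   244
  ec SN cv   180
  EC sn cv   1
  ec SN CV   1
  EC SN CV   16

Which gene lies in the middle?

The two rarest classes, ec SN CV and EC sn cv, are the double crossovers. Comparing them with the parentals, only the cv allele has switched, so cv is the middle locus and the order is ec – cv – sn.

cv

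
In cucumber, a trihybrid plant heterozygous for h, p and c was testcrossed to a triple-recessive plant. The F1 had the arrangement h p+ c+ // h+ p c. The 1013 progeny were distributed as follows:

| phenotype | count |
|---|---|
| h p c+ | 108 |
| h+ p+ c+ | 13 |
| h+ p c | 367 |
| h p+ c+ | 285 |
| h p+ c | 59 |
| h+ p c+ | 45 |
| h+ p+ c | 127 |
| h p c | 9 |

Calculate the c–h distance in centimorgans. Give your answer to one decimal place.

The two rarest classes, h+ p+ c+ and h p c, are the double crossovers. Comparing them with the parentals, only the h allele has switched, so h is the middle locus and the order is p – h – c.
Crossovers in the h–c interval produce the single-crossover classes h p+ c and h+ p c+ (59 + 45 = 104) plus the double crossovers (22).
RF(h–c) = (104 + 22) / 1013 = 126/1013 = 0.1244 → 12.4 centimorgans.

12.4 centimorgans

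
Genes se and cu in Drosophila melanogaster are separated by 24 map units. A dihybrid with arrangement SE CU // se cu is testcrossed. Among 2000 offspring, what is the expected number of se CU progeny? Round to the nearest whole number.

A map distance of 24 map units corresponds to a recombination frequency of 0.240.
The F1 is SE CU / se cu, so se CU is a recombinant gamete class with expected frequency r/2 = 0.240/2 = 0.1200.
Expected number = 0.1200 × 2000 = 240.00 ≈ 240.

240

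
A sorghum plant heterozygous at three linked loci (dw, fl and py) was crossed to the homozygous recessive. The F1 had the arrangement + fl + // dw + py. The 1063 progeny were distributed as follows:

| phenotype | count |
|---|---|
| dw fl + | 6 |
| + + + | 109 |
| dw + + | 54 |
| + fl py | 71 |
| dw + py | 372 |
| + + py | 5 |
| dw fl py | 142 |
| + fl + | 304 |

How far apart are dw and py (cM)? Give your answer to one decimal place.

12.8 cM

The two rarest classes, dw fl + and + + py, are the double crossovers. Comparing them with the parentals, only the dw allele has switched, so dw is the middle locus and the order is py – dw – fl.
Crossovers in the py–dw interval produce the single-crossover classes + fl py and dw + + (71 + 54 = 125) plus the double crossovers (11).
RF(py–dw) = (125 + 11) / 1063 = 136/1063 = 0.1279 → 12.8 cM.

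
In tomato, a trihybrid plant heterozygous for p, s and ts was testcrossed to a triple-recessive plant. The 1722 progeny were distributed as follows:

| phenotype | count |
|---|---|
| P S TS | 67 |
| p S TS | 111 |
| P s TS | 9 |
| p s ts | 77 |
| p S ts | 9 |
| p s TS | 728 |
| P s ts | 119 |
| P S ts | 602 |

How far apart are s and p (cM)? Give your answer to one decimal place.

14.4 cM

The two most frequent reciprocal classes, P S ts and p s TS, are the parental types, so the F1 was P S ts / p s TS.
The two rarest classes, p S ts and P s TS, are the double crossovers. Comparing them with the parentals, only the p allele has switched, so p is the middle locus and the order is s – p – ts.
Crossovers in the s–p interval produce the single-crossover classes P s ts and p S TS (119 + 111 = 230) plus the double crossovers (18).
RF(s–p) = (230 + 18) / 1722 = 248/1722 = 0.1440 → 14.4 cM.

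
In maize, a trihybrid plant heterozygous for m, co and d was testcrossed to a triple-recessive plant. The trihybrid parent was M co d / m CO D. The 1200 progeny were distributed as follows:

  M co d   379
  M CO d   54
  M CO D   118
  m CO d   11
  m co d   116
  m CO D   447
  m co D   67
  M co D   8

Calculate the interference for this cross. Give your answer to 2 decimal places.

The two rarest classes, M co D and m CO d, are the double crossovers. Comparing them with the parentals, only the d allele has switched, so d is the middle locus and the order is co – d – m.
co–d: (121 + 19)/1200 = 0.1167; d–m: (234 + 19)/1200 = 0.2108.
Expected DCO frequency = 0.1167 × 0.2108 ≈ 0.02460; observed = 19/1200 ≈ 0.01583.
Coefficient of coincidence = 0.01583/0.02460 ≈ 0.64; interference = 1 − 0.64 = 0.36.

0.36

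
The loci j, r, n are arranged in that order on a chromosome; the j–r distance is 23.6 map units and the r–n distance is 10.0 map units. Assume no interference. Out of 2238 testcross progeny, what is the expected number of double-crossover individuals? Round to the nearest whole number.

53

Map distances give recombination frequencies of 0.236 and 0.100 for the two intervals.
With no interference, expected double-crossover frequency = 0.236 × 0.100 = 0.02360.
Expected number = 0.02360 × 2238 = 52.82 ≈ 53.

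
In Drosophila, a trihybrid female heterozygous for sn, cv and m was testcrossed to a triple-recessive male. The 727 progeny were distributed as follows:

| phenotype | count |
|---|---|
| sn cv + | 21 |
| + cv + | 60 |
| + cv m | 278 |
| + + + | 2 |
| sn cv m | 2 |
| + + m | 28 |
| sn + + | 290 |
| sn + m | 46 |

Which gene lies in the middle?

The two most frequent reciprocal classes, sn + + and + cv m, are the parental types, so the F1 was sn + + / + cv m.
The two rarest classes, + + + and sn cv m, are the double crossovers. Comparing them with the parentals, only the sn allele has switched, so sn is the middle locus and the order is cv – sn – m.

sn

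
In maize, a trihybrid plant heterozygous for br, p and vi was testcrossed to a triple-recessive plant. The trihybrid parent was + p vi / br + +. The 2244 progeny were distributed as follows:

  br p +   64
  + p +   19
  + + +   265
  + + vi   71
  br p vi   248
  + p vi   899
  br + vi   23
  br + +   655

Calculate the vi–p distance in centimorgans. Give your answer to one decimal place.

The two rarest classes, + p + and br + vi, are the double crossovers. Comparing them with the parentals, only the vi allele has switched, so vi is the middle locus and the order is p – vi – br.
Crossovers in the p–vi interval produce the single-crossover classes + + vi and br p + (71 + 64 = 135) plus the double crossovers (42).
RF(p–vi) = (135 + 42) / 2244 = 177/2244 = 0.0789 → 7.9 centimorgans.

7.9 centimorgans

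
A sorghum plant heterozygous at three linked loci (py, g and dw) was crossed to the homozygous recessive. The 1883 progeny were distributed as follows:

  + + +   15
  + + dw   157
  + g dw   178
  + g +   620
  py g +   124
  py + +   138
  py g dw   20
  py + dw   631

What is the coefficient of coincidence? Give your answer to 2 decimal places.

0.59

The two most frequent reciprocal classes, py + dw and + g +, are the parental types, so the F1 was py + dw / + g +.
The two rarest classes, py g dw and + + +, are the double crossovers. Comparing them with the parentals, only the g allele has switched, so g is the middle locus and the order is dw – g – py.
dw–g: (316 + 35)/1883 = 0.1864; g–py: (281 + 35)/1883 = 0.1678.
Expected DCO frequency = 0.1864 × 0.1678 ≈ 0.03128; observed = 35/1883 ≈ 0.01859.
Coefficient of coincidence = 0.01859/0.03128 ≈ 0.59.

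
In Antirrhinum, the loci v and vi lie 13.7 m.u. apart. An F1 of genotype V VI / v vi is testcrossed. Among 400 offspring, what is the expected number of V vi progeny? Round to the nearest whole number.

27

A map distance of 13.7 m.u. corresponds to a recombination frequency of 0.137.
The F1 is V VI / v vi, so V vi is a recombinant gamete class with expected frequency r/2 = 0.137/2 = 0.0685.
Expected number = 0.0685 × 400 = 27.40 ≈ 27.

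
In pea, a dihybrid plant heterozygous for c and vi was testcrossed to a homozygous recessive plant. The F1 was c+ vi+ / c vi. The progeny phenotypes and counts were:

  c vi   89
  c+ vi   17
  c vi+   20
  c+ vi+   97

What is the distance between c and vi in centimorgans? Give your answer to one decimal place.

16.6 centimorgans

The recombinant classes are c+ vi and c vi+: 17 + 20 = 37.
Recombination frequency = 37/223 = 0.1659 ≈ 16.6%, i.e. 16.6 centimorgans.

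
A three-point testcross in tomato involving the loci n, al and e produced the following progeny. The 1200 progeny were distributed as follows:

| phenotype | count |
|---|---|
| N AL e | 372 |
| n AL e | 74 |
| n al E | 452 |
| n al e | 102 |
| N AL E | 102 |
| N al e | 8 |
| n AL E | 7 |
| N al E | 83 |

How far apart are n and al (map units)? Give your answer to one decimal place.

The two most frequent reciprocal classes, N AL e and n al E, are the parental types, so the F1 was N AL e / n al E.
The two rarest classes, N al e and n AL E, are the double crossovers. Comparing them with the parentals, only the al allele has switched, so al is the middle locus and the order is n – al – e.
Crossovers in the n–al interval produce the single-crossover classes n AL e and N al E (74 + 83 = 157) plus the double crossovers (15).
RF(n–al) = (157 + 15) / 1200 = 172/1200 = 0.1433 → 14.3 map units.

14.3 map units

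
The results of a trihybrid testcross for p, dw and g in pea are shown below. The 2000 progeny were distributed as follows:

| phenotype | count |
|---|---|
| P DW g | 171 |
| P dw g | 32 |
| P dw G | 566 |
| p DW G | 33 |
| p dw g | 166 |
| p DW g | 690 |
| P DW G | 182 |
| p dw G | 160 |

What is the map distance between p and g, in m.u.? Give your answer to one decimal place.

The two most frequent reciprocal classes, p DW g and P dw G, are the parental types, so the F1 was p DW g / P dw G.
The two rarest classes, p DW G and P dw g, are the double crossovers. Comparing them with the parentals, only the g allele has switched, so g is the middle locus and the order is dw – g – p.
Crossovers in the g–p interval produce the single-crossover classes P DW g and p dw G (171 + 160 = 331) plus the double crossovers (65).
RF(g–p) = (331 + 65) / 2000 = 396/2000 = 0.1980 → 19.8 m.u.

19.8 m.u.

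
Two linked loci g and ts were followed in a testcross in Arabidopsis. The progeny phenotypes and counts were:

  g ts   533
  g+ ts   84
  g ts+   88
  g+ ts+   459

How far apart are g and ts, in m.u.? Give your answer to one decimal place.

14.8 m.u.

The two most frequent classes, g+ ts+ (459) and g ts (533), are the parental types, so the F1 was g+ ts+ / g ts.
The recombinant classes are g+ ts and g ts+: 84 + 88 = 172.
Recombination frequency = 172/1164 = 0.1478 ≈ 14.8%, i.e. 14.8 m.u.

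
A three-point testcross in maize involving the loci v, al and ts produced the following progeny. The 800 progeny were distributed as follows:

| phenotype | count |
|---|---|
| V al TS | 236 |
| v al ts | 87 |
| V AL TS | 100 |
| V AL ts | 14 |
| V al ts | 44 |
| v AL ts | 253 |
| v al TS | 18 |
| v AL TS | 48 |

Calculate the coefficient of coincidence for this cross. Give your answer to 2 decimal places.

0.94

The two most frequent reciprocal classes, v AL ts and V al TS, are the parental types, so the F1 was v AL ts / V al TS.
The two rarest classes, V AL ts and v al TS, are the double crossovers. Comparing them with the parentals, only the v allele has switched, so v is the middle locus and the order is ts – v – al.
ts–v: (92 + 32)/800 = 0.1550; v–al: (187 + 32)/800 = 0.2737.
Expected DCO frequency = 0.1550 × 0.2737 ≈ 0.04242; observed = 32/800 ≈ 0.04000.
Coefficient of coincidence = 0.04000/0.04242 ≈ 0.94.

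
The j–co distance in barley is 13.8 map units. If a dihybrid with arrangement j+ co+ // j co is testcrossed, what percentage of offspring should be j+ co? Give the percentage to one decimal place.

6.9%

A map distance of 13.8 map units corresponds to a recombination frequency of 0.138.
The F1 is j+ co+ / j co, so j+ co is a recombinant gamete class with expected frequency r/2 = 0.138/2 = 0.0690.
That is 0.0690 = 6.9% of the progeny.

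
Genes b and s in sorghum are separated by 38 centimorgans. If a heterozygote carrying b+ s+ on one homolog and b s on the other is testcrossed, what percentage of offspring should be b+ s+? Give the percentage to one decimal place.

A map distance of 38 centimorgans corresponds to a recombination frequency of 0.380.
The F1 is b+ s+ / b s, so b+ s+ is a parental gamete class with expected frequency (1 − r)/2 = 0.620/2 = 0.3100.
That is 0.3100 = 31.0% of the progeny.

31.0%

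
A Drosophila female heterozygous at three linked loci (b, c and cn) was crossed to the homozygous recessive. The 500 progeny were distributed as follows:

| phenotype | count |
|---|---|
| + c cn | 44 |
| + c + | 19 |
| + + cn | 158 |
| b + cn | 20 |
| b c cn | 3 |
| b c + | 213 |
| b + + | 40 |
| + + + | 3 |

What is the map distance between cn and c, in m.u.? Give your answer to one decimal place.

18.0 m.u.

The two most frequent reciprocal classes, b c + and + + cn, are the parental types, so the F1 was b c + / + + cn.
The two rarest classes, b c cn and + + +, are the double crossovers. Comparing them with the parentals, only the cn allele has switched, so cn is the middle locus and the order is b – cn – c.
Crossovers in the cn–c interval produce the single-crossover classes b + + and + c cn (40 + 44 = 84) plus the double crossovers (6).
RF(cn–c) = (84 + 6) / 500 = 90/500 = 0.1800 → 18.0 m.u.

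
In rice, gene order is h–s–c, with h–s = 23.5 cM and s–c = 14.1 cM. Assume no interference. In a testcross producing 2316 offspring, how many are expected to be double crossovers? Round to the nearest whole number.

Map distances give recombination frequencies of 0.235 and 0.141 for the two intervals.
With no interference, expected double-crossover frequency = 0.235 × 0.141 = 0.03313.
Expected number = 0.03313 × 2316 = 76.74 ≈ 77.

77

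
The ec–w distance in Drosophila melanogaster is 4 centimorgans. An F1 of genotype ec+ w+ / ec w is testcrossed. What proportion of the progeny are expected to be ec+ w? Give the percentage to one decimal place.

A map distance of 4 centimorgans corresponds to a recombination frequency of 0.040.
The F1 is ec+ w+ / ec w, so ec+ w is a recombinant gamete class with expected frequency r/2 = 0.040/2 = 0.0200.
That is 0.0200 = 2.0% of the progeny.

2.0%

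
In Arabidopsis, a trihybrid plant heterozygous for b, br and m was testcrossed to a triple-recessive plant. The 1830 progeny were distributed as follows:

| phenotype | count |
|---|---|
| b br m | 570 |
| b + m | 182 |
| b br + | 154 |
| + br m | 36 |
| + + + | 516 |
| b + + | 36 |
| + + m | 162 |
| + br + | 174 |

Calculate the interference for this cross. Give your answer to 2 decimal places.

0.21

The two most frequent reciprocal classes, + + + and b br m, are the parental types, so the F1 was + + + / b br m.
The two rarest classes, b + + and + br m, are the double crossovers. Comparing them with the parentals, only the b allele has switched, so b is the middle locus and the order is m – b – br.
m–b: (316 + 72)/1830 = 0.2120; b–br: (356 + 72)/1830 = 0.2339.
Expected DCO frequency = 0.2120 × 0.2339 ≈ 0.04959; observed = 72/1830 ≈ 0.03934.
Coefficient of coincidence = 0.03934/0.04959 ≈ 0.79; interference = 1 − 0.79 = 0.21.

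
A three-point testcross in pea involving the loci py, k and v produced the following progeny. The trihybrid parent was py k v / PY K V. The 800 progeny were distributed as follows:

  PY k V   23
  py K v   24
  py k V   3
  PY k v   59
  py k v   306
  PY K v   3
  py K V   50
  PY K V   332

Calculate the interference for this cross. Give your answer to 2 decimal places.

The two rarest classes, py k V and PY K v, are the double crossovers. Comparing them with the parentals, only the v allele has switched, so v is the middle locus and the order is py – v – k.
py–v: (109 + 6)/800 = 0.1437; v–k: (47 + 6)/800 = 0.0663.
Expected DCO frequency = 0.1437 × 0.0663 ≈ 0.00953; observed = 6/800 ≈ 0.00750.
Coefficient of coincidence = 0.00750/0.00953 ≈ 0.79; interference = 1 − 0.79 = 0.21.

0.21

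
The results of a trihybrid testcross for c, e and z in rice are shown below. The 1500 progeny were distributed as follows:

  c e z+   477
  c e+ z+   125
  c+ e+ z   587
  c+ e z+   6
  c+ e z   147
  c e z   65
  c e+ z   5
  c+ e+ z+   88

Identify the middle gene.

The two most frequent reciprocal classes, c e z+ and c+ e+ z, are the parental types, so the F1 was c e z+ / c+ e+ z.
The two rarest classes, c+ e z+ and c e+ z, are the double crossovers. Comparing them with the parentals, only the c allele has switched, so c is the middle locus and the order is e – c – z.

c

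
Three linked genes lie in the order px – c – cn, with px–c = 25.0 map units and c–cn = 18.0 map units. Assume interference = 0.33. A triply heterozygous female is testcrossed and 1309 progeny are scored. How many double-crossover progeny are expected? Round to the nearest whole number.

Map distances give recombination frequencies of 0.250 and 0.180 for the two intervals.
With interference 0.33 (so coincidence = 0.67), expected double-crossover frequency = 0.250 × 0.180 × 0.67 = 0.03015.
Expected number = 0.03015 × 1309 = 39.47 ≈ 39.

39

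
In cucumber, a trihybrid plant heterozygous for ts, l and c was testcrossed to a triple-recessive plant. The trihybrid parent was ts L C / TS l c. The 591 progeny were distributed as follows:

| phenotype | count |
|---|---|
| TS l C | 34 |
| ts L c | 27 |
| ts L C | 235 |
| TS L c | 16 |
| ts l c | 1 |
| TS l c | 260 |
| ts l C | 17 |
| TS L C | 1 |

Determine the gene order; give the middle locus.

The two rarest classes, TS L C and ts l c, are the double crossovers. Comparing them with the parentals, only the ts allele has switched, so ts is the middle locus and the order is c – ts – l.

ts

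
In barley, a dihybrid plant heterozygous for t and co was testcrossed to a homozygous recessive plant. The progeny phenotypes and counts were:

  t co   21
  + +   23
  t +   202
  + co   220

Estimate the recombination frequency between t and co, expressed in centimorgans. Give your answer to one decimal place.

The two most frequent classes, + co (220) and t + (202), are the parental types, so the F1 was + co / t +.
The recombinant classes are + + and t co: 23 + 21 = 44.
Recombination frequency = 44/466 = 0.0944 ≈ 9.4%, i.e. 9.4 centimorgans.

9.4 centimorgans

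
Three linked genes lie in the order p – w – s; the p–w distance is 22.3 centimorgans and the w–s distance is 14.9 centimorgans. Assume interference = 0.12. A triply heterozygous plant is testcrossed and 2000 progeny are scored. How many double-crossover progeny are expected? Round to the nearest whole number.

58

Map distances give recombination frequencies of 0.223 and 0.149 for the two intervals.
With interference 0.12 (so coincidence = 0.88), expected double-crossover frequency = 0.223 × 0.149 × 0.88 = 0.02924.
Expected number = 0.02924 × 2000 = 58.48 ≈ 58.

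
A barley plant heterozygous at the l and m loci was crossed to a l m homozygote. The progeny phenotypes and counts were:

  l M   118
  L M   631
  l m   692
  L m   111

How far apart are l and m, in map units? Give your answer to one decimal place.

The two most frequent classes, L M (631) and l m (692), are the parental types, so the F1 was L M / l m.
The recombinant classes are L m and l M: 111 + 118 = 229.
Recombination frequency = 229/1552 = 0.1476 ≈ 14.8%, i.e. 14.8 map units.

14.8 map units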